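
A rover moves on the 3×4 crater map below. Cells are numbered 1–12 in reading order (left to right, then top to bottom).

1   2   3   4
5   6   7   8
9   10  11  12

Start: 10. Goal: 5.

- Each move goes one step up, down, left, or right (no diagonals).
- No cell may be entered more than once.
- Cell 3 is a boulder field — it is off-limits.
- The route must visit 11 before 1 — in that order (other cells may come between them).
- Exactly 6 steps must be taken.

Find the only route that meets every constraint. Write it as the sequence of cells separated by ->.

10 -> 11 -> 7 -> 6 -> 2 -> 1 -> 5

The waypoints must appear in the order 11, 1, with no cell reused.
Route from 10: right to 11, up to 7, left to 6, up to 2, left to 1, down to 5 — 6 moves in all.
Check: order respected (11 at step 1, 1 at step 5); 6 moves as required.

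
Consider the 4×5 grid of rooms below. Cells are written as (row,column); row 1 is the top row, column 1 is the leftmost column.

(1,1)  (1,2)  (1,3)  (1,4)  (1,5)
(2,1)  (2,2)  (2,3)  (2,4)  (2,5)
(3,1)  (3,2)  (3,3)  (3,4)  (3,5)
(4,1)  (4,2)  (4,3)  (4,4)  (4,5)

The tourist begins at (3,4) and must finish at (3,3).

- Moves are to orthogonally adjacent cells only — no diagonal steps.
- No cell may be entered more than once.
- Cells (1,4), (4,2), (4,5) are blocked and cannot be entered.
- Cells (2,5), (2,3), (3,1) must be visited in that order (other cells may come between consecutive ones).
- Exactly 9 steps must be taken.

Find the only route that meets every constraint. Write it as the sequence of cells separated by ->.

(3,4) -> (3,5) -> (2,5) -> (2,4) -> (2,3) -> (2,2) -> (2,1) -> (3,1) -> (3,2) -> (3,3)

The waypoints must appear in the order (2,5), (2,3), (3,1), with no cell reused.
Route from (3,4): right 1 to (3,5), up 1 to (2,5), left 4 to (2,1), down 1 to (3,1), right 2 to (3,3) — 9 moves in all.
Check: order respected ((2,5) at step 2, (2,3) at step 4, (3,1) at step 7); 9 moves as required.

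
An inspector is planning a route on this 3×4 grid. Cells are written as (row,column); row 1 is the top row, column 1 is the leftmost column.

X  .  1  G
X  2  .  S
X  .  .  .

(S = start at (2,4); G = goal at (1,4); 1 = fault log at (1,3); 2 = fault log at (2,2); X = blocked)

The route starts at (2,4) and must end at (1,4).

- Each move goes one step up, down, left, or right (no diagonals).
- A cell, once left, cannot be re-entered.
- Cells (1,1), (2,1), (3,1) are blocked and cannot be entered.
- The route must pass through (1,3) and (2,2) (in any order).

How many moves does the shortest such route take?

5

Any route passes through (1,3) and (2,2) in some order between (2,4) and (1,4). Summing Manhattan distances along each leg and taking the cheapest ordering ((2,4) → (2,2) → (1,3) → (1,4)) gives a lower bound of 2 + 2 + 1 = 5 moves.
A route of 5 moves achieves this: (2,4) → (2,3) → (2,2) → (1,2) → (1,3) → (1,4).
Since 5 matches the lower bound, it is optimal.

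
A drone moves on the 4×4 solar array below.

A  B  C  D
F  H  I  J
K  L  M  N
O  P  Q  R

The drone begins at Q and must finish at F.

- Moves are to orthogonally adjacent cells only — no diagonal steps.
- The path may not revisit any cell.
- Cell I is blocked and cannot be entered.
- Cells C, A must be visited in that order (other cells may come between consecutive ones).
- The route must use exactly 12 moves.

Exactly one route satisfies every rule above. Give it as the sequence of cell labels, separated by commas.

The waypoints must appear in the order C, A, with no cell reused.
Route from Q: left 2 to O, up 1 to K, right 3 to N, up 2 to D, left 3 to A, down 1 to F — 12 moves in all.
Check: order respected (C at step 9, A at step 11); 12 moves as required.

Q, P, O, K, L, M, N, J, D, C, B, A, F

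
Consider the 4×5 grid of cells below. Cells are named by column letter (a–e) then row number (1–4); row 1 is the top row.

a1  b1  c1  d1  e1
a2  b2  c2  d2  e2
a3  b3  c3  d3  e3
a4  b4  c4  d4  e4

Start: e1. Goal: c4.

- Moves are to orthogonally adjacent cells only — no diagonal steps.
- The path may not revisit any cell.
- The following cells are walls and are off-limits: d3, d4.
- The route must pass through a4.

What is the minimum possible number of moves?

9

Any route passes through a4 somewhere between e1 and c4. Summing Manhattan distances along the two legs (e1 → a4 → c4) gives a lower bound of 7 + 2 = 9 moves.
A route of 9 moves achieves this: e1 → e2 → d2 → c2 → c3 → b3 → a3 → a4 → b4 → c4.
Since 9 matches the lower bound, it is optimal.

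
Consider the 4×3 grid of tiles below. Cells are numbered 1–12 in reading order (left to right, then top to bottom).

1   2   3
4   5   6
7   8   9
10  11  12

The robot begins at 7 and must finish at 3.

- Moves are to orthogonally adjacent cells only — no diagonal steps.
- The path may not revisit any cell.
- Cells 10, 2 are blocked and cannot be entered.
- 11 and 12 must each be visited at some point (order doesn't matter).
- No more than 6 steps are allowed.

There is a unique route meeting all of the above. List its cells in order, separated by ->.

7 -> 8 -> 11 -> 12 -> 9 -> 6 -> 3

The budget equals the shortest possible length, so every move has to be on a shortest route through the required cells.
Route from 7: right to 8, down to 11, right to 12, 3× up (reaching 3) — 6 moves in all.
Check: all required cells visited; 6 ≤ 6 moves.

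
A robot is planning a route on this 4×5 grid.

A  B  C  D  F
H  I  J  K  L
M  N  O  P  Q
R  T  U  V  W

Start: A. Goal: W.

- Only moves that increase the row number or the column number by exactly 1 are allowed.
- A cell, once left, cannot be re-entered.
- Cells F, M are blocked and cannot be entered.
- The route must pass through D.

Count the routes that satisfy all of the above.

A right/down-only route from A to W makes exactly 3 down-moves and 4 right-moves in some order.
With no other constraints that would be C(7,3) = 35 routes.
Split at D and multiply the segment counts (each segment already excludes blocked cells): A→D: 1; D→W: 3; product = 3.
That gives 3 routes.

3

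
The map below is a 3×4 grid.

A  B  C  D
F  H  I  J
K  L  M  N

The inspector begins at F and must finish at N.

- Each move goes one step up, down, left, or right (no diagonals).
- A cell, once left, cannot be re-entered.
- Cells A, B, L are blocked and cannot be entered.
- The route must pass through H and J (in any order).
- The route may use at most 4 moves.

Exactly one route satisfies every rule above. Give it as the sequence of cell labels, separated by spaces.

Any route must reach H and J and still end at N within 4 moves, so the order of the required stops is forced.
Route from F: 3× right (reaching J), down to N — 4 moves in all.
Check: all required cells visited; 4 ≤ 4 moves.

F H I J N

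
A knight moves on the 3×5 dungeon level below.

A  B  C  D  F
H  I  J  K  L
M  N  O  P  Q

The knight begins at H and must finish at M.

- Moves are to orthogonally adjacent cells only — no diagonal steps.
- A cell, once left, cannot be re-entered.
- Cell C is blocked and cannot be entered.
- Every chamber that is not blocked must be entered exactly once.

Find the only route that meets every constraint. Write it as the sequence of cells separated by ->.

Need to visit all 14 open cells exactly once, starting at H and ending at M.
Cell F has only two open neighbours (L and D), so the path must pass straight through it: one of those is the cell it's entered from and the other is where it exits.
Route from H: up to A, right to B, down to I, 2× right (reaching K), up to D, right to F, 2× down (reaching Q), 4× left (reaching M) — 13 moves in all.
Check: all 14 open cells covered.

H -> A -> B -> I -> J -> K -> D -> F -> L -> Q -> P -> O -> N -> M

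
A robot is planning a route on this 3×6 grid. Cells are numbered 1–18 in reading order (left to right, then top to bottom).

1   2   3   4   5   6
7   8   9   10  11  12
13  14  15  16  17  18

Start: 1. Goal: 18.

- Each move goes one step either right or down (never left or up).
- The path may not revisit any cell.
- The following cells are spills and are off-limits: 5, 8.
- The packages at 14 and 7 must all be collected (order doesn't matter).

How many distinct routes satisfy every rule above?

1

A right/down-only route from 1 to 18 makes exactly 2 down-moves and 5 right-moves in some order.
With no other constraints that would be C(7,2) = 21 routes.
A monotone route can only reach the required cells in the order 7, 14, so split there and multiply the segment counts (each segment already excludes blocked cells): 1→7: 1; 7→14: 1; 14→18: 1; product = 1.
That gives 1 route.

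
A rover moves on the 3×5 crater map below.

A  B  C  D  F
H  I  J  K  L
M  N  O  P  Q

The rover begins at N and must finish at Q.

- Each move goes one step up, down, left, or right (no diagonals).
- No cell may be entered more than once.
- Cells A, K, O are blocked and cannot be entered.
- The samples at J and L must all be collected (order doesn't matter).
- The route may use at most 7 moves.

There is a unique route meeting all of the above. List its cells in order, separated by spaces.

Any route must reach J and L and still end at Q within 7 moves, so the order of the required stops is forced.
Route from N: up to I, right to J, up to C, 2× right (reaching F), 2× down (reaching Q) — 7 moves in all.
Check: all required cells visited; 7 ≤ 7 moves.

N I J C D F L Q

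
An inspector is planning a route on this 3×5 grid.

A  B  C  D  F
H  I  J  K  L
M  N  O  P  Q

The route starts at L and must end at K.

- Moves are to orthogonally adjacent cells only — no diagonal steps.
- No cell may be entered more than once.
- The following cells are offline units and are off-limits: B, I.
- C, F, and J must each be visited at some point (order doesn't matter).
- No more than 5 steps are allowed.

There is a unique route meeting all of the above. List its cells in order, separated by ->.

L -> F -> D -> C -> J -> K

Any route must reach C, F, and J and still end at K within 5 moves, so the order of the required stops is forced.
Route from L: up to F, 2× left (reaching C), down to J, right to K — 5 moves in all.
Check: all required cells visited; 5 ≤ 5 moves.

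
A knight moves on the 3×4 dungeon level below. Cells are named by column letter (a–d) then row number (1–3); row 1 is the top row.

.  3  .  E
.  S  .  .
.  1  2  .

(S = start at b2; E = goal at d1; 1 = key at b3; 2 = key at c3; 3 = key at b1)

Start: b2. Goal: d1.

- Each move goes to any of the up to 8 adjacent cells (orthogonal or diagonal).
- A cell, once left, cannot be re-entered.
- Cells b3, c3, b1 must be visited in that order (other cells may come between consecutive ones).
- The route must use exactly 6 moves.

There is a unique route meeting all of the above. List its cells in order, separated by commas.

The waypoints must appear in the order b3, c3, b1, with no cell reused.
Route from b2: down 1 to b3, right 1 to c3, up 1 to c2, up-left 1 to b1, right 2 to d1 — 6 moves in all.
Check: order respected (1 at step 1, 2 at step 2, 3 at step 4); 6 moves as required.

b2, b3, c3, c2, b1, c1, d1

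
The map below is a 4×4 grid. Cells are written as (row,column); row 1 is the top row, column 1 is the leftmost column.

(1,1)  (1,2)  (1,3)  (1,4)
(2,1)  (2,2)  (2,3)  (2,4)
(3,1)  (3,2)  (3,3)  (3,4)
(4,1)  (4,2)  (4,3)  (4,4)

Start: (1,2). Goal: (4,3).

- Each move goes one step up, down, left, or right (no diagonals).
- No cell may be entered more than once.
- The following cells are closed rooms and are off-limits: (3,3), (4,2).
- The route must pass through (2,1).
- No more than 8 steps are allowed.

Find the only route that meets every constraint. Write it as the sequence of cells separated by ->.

(1,2) -> (1,1) -> (2,1) -> (2,2) -> (2,3) -> (2,4) -> (3,4) -> (4,4) -> (4,3)

The budget equals the shortest possible length, so every move has to be on a shortest route through the required cells.
Route from (1,2): left 1 to (1,1), down 1 to (2,1), right 3 to (2,4), down 2 to (4,4), left 1 to (4,3) — 8 moves in all.
Check: all required cells visited; 8 ≤ 8 moves.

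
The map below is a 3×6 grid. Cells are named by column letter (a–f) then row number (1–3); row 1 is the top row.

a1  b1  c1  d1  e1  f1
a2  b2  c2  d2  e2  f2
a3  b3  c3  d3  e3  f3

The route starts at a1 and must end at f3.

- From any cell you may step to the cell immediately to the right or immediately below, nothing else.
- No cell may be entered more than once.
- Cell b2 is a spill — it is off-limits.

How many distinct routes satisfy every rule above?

A right/down-only route from a1 to f3 makes exactly 2 down-moves and 5 right-moves in some order.
With no other constraints that would be C(7,2) = 21 routes.
Subtract routes through each blocked cell (inclusion–exclusion for overlaps): − through b2: 10 → 11.
That gives 11 routes.

11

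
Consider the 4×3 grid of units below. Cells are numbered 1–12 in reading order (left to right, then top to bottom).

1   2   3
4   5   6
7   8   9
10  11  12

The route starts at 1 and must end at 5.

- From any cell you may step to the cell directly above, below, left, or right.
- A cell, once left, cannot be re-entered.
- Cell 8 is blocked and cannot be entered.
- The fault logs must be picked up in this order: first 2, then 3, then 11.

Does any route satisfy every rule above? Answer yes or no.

yes

One route that works: 1 → 2 → 3 → 6 → 9 → 12 → 11 → 10 → 7 → 4 → 5.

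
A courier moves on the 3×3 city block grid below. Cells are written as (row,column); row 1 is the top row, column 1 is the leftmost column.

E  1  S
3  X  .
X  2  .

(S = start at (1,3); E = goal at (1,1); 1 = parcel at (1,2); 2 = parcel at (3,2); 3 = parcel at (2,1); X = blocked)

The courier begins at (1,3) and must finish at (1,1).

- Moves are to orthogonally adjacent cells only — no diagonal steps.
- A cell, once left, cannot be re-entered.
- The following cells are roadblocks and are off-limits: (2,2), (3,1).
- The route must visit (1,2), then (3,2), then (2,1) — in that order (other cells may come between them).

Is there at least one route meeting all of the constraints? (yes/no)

no

(3,2) must be visited but has only one open neighbour ((3,3)), and it is neither the start nor the goal — the route would have to enter and leave through (3,3), re-entering it.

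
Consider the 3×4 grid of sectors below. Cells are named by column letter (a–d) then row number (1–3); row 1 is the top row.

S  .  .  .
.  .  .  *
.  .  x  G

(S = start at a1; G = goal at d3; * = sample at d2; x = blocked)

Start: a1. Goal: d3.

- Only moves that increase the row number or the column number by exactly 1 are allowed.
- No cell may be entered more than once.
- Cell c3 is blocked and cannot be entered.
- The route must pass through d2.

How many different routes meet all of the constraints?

A right/down-only route from a1 to d3 makes exactly 2 down-moves and 3 right-moves in some order.
With no other constraints that would be C(5,2) = 10 routes.
Split at d2 and multiply the segment counts (each segment already excludes blocked cells): a1→d2: 4; d2→d3: 1; product = 4.
That gives 4 routes.

4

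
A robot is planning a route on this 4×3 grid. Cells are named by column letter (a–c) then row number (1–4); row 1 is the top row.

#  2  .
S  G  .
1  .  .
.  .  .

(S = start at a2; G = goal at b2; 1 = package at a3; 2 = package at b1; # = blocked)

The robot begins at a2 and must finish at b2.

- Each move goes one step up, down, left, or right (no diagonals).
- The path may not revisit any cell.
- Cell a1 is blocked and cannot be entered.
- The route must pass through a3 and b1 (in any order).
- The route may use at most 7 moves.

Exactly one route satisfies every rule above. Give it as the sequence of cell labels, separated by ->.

a2 -> a3 -> b3 -> c3 -> c2 -> c1 -> b1 -> b2

The budget equals the shortest possible length, so every move has to be on a shortest route through the required cells.
Route from a2: down to a3, 2× right (reaching c3), 2× up (reaching c1), left to b1, down to b2 — 7 moves in all.
Check: all required cells visited; 7 ≤ 7 moves.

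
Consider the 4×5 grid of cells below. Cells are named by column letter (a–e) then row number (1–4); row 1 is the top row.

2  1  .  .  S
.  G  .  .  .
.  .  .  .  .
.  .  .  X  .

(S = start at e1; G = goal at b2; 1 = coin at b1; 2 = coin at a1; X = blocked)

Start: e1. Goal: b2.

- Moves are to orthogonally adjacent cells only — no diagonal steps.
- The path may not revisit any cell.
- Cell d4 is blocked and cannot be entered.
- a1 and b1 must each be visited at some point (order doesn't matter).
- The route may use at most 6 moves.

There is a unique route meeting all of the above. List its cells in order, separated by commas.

e1, d1, c1, b1, a1, a2, b2

The 6-move cap with required stops at a1, b1 leaves no slack for detours.
Route from e1: left 4 to a1, down 1 to a2, right 1 to b2 — 6 moves in all.
Check: all required cells visited; 6 ≤ 6 moves.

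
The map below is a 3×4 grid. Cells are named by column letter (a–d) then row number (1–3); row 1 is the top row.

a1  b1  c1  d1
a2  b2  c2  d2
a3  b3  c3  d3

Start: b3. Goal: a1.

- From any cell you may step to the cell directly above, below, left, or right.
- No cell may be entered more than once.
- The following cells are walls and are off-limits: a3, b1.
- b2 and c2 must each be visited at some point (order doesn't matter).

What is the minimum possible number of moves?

5

Any route passes through b2 and c2 in some order between b3 and a1. Summing Manhattan distances along each leg and taking the cheapest ordering (b3 → b2 → c2 → a1) gives a lower bound of 1 + 1 + 3 = 5 moves.
A route of 5 moves achieves this: b3 → c3 → c2 → b2 → a2 → a1.
Since 5 matches the lower bound, it is optimal.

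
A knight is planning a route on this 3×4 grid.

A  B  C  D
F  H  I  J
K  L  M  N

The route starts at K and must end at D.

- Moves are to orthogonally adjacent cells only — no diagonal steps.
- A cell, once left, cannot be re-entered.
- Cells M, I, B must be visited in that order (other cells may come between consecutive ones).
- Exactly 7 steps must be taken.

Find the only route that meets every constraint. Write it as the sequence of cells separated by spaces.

The waypoints must appear in the order M, I, B, with no cell reused.
Route from K: right 2 to M, up 1 to I, left 1 to H, up 1 to B, right 2 to D — 7 moves in all.
Check: order respected (M at step 2, I at step 3, B at step 5); 7 moves as required.

K L M I H B C D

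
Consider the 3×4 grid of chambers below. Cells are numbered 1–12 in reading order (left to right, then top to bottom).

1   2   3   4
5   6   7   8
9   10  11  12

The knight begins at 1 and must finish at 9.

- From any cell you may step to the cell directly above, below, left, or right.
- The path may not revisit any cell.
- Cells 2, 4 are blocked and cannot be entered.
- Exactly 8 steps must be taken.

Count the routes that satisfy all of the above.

Need simple routes of exactly 8 moves from 1 to 9 (Manhattan distance 2, so 3 moves are spent on a detour and 3 undoing it).
Enumerating: 1 5 6 7 8 12 11 10 9.
That gives 1 route.

1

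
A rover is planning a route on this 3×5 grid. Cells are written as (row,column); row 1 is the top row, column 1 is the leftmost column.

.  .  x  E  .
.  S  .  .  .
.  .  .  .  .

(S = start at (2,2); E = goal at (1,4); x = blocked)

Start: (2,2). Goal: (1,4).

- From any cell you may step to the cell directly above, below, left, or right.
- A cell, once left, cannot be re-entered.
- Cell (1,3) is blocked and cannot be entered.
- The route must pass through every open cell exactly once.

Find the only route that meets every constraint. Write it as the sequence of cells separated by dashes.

(2,2) - (1,2) - (1,1) - (2,1) - (3,1) - (3,2) - (3,3) - (2,3) - (2,4) - (3,4) - (3,5) - (2,5) - (1,5) - (1,4)

Need to visit all 14 open cells exactly once, starting at (2,2) and ending at (1,4).
Route from (2,2): up 1 to (1,2), left 1 to (1,1), down 2 to (3,1), right 2 to (3,3), up 1 to (2,3), right 1 to (2,4), down 1 to (3,4), right 1 to (3,5), up 2 to (1,5), left 1 to (1,4) — 13 moves in all.
Check: all 14 open cells covered.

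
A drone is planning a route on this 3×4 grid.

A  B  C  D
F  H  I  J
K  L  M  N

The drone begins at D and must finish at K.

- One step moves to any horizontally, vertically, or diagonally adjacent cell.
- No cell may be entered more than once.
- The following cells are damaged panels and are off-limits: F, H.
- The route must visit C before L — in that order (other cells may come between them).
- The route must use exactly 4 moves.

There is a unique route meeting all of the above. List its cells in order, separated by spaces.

D C I L K

The waypoints must appear in the order C, L, with no cell reused.
Route from D: left to C, down to I, down-left to L, left to K — 4 moves in all.
Check: order respected (C at step 1, L at step 3); 4 moves as required.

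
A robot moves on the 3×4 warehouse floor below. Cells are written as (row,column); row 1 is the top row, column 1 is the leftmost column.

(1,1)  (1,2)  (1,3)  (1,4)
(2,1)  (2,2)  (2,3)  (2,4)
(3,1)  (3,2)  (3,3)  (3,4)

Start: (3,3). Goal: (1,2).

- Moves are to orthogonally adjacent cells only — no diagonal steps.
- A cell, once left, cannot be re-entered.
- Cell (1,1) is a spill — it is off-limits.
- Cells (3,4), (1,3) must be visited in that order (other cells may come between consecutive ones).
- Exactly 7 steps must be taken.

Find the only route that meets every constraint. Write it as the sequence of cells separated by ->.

(3,3) -> (3,4) -> (2,4) -> (1,4) -> (1,3) -> (2,3) -> (2,2) -> (1,2)

The waypoints must appear in the order (3,4), (1,3), with no cell reused.
Route from (3,3): right 1 to (3,4), up 2 to (1,4), left 1 to (1,3), down 1 to (2,3), left 1 to (2,2), up 1 to (1,2) — 7 moves in all.
Check: order respected ((3,4) at step 1, (1,3) at step 4); 7 moves as required.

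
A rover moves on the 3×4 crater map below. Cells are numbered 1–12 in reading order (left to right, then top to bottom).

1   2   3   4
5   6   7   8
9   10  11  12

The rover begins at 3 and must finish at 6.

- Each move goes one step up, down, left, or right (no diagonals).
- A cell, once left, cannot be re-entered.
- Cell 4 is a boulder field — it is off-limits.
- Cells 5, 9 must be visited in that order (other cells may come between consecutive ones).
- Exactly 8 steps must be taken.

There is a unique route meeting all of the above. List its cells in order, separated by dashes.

The waypoints must appear in the order 5, 9, with no cell reused.
Route from 3: left 2 to 1, down 2 to 9, right 2 to 11, up 1 to 7, left 1 to 6 — 8 moves in all.
Check: order respected (5 at step 3, 9 at step 4); 8 moves as required.

3 - 2 - 1 - 5 - 9 - 10 - 11 - 7 - 6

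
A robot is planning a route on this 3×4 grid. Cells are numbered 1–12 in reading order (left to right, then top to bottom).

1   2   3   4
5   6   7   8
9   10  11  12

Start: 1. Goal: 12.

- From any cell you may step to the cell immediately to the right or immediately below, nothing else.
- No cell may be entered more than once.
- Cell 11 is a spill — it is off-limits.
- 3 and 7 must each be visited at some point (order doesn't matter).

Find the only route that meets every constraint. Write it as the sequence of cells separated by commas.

1, 2, 3, 7, 8, 12

Moves only go right or down, so the column and row indices never decrease.
Route from 1: 2× right (reaching 3), down to 7, right to 8, down to 12 — 5 moves in all.
Check: all required cells visited.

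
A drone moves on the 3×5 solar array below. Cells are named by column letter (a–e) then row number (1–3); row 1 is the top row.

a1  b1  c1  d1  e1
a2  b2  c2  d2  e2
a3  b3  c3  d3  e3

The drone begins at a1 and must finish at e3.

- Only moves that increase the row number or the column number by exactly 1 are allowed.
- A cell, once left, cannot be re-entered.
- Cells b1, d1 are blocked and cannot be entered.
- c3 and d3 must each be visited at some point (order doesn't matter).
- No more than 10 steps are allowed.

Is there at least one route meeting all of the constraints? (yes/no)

One route that works: a1 → a2 → a3 → b3 → c3 → d3 → e3.

yes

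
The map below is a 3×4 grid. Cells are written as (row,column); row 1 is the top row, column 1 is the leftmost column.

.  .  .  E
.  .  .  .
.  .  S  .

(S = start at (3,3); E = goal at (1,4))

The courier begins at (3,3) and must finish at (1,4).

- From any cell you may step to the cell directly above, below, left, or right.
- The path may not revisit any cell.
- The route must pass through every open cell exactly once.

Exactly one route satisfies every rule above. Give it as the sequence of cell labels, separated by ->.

(3,3) -> (3,4) -> (2,4) -> (2,3) -> (2,2) -> (3,2) -> (3,1) -> (2,1) -> (1,1) -> (1,2) -> (1,3) -> (1,4)

Need to visit all 12 open cells exactly once, starting at (3,3) and ending at (1,4).
Cell (3,1) has only two open neighbours ((2,1) and (3,2)), so the path must pass straight through it: one of those is the cell it's entered from and the other is where it exits.
Route from (3,3): right 1 to (3,4), up 1 to (2,4), left 2 to (2,2), down 1 to (3,2), left 1 to (3,1), up 2 to (1,1), right 3 to (1,4) — 11 moves in all.
Check: all 12 open cells covered.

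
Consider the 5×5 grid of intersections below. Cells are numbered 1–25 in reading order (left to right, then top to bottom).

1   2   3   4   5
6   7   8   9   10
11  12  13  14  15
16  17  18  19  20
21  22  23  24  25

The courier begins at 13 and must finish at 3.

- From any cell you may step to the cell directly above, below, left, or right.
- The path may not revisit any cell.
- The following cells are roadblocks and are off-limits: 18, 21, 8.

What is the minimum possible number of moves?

4

The Manhattan distance from 13 to 3 is |3−1| + |3−3| = 2, so at least 2 moves are needed.
That bound ignores the blocked cells. Measuring each leg by the fewest moves that actually steer around them (13→3: 4) raises the lower bound to 4.
A route of 4 moves exists: 13 → 12 → 7 → 2 → 3.
Since 4 matches that lower bound, it is optimal.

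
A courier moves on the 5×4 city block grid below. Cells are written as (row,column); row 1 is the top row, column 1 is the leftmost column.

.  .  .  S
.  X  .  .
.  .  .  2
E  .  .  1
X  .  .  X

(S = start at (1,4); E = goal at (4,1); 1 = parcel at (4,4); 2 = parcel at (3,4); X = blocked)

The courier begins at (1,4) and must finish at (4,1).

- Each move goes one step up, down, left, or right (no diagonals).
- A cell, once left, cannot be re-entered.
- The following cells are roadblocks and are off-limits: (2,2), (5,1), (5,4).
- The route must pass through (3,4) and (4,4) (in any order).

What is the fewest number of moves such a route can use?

Any route passes through (3,4) and (4,4) in some order between (1,4) and (4,1). Summing Manhattan distances along each leg and taking the cheapest ordering ((1,4) → (3,4) → (4,4) → (4,1)) gives a lower bound of 2 + 1 + 3 = 6 moves.
A route of 6 moves achieves this: (1,4) → (2,4) → (3,4) → (4,4) → (4,3) → (4,2) → (4,1).
Since 6 matches the lower bound, it is optimal.

6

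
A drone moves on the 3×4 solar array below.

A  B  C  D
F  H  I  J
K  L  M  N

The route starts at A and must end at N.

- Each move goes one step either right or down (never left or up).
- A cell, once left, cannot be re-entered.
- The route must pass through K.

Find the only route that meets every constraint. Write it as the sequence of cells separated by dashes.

Moves only go right or down, so the column and row indices never decrease.
Route from A: 2× down (reaching K), 3× right (reaching N) — 5 moves in all.
Check: all required cells visited.

A - F - K - L - M - N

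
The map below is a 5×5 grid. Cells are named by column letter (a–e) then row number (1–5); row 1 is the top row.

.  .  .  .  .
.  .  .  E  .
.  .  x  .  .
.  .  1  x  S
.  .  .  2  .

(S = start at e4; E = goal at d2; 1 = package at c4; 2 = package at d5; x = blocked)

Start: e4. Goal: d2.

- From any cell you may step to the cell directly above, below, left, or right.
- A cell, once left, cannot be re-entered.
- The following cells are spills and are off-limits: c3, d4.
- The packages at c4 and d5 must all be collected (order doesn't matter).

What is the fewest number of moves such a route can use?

9

Any route passes through c4 and d5 in some order between e4 and d2. Summing Manhattan distances along each leg and taking the cheapest ordering (e4 → c4 → d5 → d2) gives a lower bound of 2 + 2 + 3 = 7 moves.
That bound ignores the blocked cells. Measuring each leg by the fewest moves that actually steer around them (e4→d5: 2; d5→c4: 2; c4→d2: 5) raises the lower bound to 9.
A route of 9 moves exists: e4 → e5 → d5 → c5 → c4 → b4 → b3 → b2 → c2 → d2.
Since 9 matches that lower bound, it is optimal.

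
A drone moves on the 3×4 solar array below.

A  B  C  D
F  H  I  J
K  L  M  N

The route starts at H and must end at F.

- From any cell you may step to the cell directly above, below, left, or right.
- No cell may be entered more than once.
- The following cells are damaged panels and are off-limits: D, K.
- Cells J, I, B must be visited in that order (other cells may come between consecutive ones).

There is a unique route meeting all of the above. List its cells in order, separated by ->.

H -> L -> M -> N -> J -> I -> C -> B -> A -> F

The waypoints must appear in the order J, I, B, with no cell reused.
Route from H: down 1 to L, right 2 to N, up 1 to J, left 1 to I, up 1 to C, left 2 to A, down 1 to F — 9 moves in all.
Check: order respected (J at step 4, I at step 5, B at step 7).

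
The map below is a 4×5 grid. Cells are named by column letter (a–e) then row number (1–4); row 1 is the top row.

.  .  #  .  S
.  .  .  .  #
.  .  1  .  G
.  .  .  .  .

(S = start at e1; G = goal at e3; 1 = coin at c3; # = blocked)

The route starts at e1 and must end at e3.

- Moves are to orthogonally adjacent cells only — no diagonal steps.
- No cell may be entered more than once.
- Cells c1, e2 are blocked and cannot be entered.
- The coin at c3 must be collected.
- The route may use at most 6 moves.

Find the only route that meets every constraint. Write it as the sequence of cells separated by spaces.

e1 d1 d2 c2 c3 d3 e3

The budget equals the shortest possible length, so every move has to be on a shortest route through the required cells.
Route from e1: left to d1, down to d2, left to c2, down to c3, 2× right (reaching e3) — 6 moves in all.
Check: all required cells visited; 6 ≤ 6 moves.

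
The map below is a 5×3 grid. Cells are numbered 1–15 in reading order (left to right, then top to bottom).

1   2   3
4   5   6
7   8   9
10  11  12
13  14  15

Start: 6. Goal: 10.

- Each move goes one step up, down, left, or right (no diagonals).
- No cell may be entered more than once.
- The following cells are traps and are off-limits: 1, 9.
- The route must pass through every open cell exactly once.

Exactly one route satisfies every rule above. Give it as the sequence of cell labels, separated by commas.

6, 3, 2, 5, 4, 7, 8, 11, 12, 15, 14, 13, 10

Need to visit all 13 open cells exactly once, starting at 6 and ending at 10.
Cell 3 has only two open neighbours (6 and 2), so the path must pass straight through it: one of those is the cell it's entered from and the other is where it exits.
Route from 6: up 1 to 3, left 1 to 2, down 1 to 5, left 1 to 4, down 1 to 7, right 1 to 8, down 1 to 11, right 1 to 12, down 1 to 15, left 2 to 13, up 1 to 10 — 12 moves in all.
Check: all 13 open cells covered.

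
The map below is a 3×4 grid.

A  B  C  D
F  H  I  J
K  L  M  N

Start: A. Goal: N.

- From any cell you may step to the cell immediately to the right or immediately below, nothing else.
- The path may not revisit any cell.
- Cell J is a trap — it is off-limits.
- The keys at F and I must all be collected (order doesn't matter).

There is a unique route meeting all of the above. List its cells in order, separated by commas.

A, F, H, I, M, N

Moves only go right or down, so the column and row indices never decrease.
Route from A: down to F, 2× right (reaching I), down to M, right to N — 5 moves in all.
Check: all required cells visited.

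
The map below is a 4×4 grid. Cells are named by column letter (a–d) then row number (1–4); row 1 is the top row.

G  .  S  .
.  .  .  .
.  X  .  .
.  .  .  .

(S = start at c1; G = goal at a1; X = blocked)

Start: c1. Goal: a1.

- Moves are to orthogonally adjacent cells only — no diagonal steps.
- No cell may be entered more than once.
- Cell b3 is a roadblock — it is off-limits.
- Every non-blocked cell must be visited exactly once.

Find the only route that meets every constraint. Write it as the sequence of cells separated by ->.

c1 -> d1 -> d2 -> c2 -> c3 -> d3 -> d4 -> c4 -> b4 -> a4 -> a3 -> a2 -> b2 -> b1 -> a1

Need to visit all 15 open cells exactly once, starting at c1 and ending at a1.
Cell a3 has only two open neighbours (a2 and a4), so the path must pass straight through it: one of those is the cell it's entered from and the other is where it exits.
Route from c1: right to d1, down to d2, left to c2, down to c3, right to d3, down to d4, 3× left (reaching a4), 2× up (reaching a2), right to b2, up to b1, left to a1 — 14 moves in all.
Check: all 15 open cells covered.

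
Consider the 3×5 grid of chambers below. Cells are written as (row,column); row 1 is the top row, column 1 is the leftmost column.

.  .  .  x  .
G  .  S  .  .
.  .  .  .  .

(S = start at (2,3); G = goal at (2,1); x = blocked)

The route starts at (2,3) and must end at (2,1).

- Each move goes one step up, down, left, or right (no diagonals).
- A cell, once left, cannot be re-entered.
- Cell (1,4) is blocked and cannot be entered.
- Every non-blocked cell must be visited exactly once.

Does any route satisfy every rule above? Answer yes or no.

Cell (1,5) has only one open neighbour but is neither the start nor the goal, so a Hamiltonian route would have to both enter and leave it through the same neighbour — impossible without revisiting.

no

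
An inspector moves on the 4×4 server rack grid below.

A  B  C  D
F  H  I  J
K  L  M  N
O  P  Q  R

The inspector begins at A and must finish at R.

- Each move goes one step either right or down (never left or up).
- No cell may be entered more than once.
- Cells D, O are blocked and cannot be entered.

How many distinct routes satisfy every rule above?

A right/down-only route from A to R makes exactly 3 down-moves and 3 right-moves in some order.
With no other constraints that would be C(6,3) = 20 routes.
Subtract routes through each blocked cell (inclusion–exclusion for overlaps): − through D: 1 − through O: 1 → 18.
That gives 18 routes.

18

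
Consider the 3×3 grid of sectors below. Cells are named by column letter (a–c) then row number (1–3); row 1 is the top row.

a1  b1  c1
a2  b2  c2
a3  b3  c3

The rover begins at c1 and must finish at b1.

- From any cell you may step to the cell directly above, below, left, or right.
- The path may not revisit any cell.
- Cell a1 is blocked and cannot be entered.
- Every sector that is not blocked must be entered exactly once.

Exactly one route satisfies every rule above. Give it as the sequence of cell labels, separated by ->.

c1 -> c2 -> c3 -> b3 -> a3 -> a2 -> b2 -> b1

Need to visit all 8 open cells exactly once, starting at c1 and ending at b1.
Route from c1: 2× down (reaching c3), 2× left (reaching a3), up to a2, right to b2, up to b1 — 7 moves in all.
Check: all 8 open cells covered.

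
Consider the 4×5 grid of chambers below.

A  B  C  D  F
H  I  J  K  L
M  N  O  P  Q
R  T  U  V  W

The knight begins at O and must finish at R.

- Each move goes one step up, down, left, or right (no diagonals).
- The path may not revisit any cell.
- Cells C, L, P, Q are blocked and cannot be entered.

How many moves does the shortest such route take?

3

The Manhattan distance from O to R is |3−4| + |3−1| = 3, so at least 3 moves are needed.
A route of 3 moves achieves this: O → U → T → R.
Since 3 matches the lower bound, it is optimal.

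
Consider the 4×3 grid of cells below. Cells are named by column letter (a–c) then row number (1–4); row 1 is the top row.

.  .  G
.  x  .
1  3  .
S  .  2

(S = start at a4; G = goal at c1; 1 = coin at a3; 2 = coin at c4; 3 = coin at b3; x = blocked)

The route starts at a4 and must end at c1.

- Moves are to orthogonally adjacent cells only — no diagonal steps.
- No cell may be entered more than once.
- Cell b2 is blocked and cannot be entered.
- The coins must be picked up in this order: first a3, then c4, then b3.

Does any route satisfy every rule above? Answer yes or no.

no

Ignoring the required order, 2 revisit-free routes from a4 to c1 pass through all of a3, c4, and b3; the waypoint orders that occur are a3 → b3 → c4 (1); c4 → b3 → a3 (1) — never a3 → c4 → b3.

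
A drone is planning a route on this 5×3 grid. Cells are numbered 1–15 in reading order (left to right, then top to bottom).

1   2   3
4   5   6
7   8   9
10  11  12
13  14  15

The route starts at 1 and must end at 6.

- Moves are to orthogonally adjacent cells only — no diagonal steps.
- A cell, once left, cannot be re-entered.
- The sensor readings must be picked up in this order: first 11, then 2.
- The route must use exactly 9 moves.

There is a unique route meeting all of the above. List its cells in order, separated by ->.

The waypoints must appear in the order 11, 2, with no cell reused.
Route from 1: 3× down (reaching 10), right to 11, 3× up (reaching 2), right to 3, down to 6 — 9 moves in all.
Check: order respected (11 at step 4, 2 at step 7); 9 moves as required.

1 -> 4 -> 7 -> 10 -> 11 -> 8 -> 5 -> 2 -> 3 -> 6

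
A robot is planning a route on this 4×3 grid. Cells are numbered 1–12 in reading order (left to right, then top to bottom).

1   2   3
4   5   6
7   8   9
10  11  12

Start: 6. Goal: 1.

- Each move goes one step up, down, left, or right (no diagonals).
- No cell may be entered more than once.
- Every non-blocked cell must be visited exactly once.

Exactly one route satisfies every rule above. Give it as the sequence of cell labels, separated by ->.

6 -> 3 -> 2 -> 5 -> 8 -> 9 -> 12 -> 11 -> 10 -> 7 -> 4 -> 1

Need to visit all 12 open cells exactly once, starting at 6 and ending at 1.
Route from 6: up 1 to 3, left 1 to 2, down 2 to 8, right 1 to 9, down 1 to 12, left 2 to 10, up 3 to 1 — 11 moves in all.
Check: all 12 open cells covered.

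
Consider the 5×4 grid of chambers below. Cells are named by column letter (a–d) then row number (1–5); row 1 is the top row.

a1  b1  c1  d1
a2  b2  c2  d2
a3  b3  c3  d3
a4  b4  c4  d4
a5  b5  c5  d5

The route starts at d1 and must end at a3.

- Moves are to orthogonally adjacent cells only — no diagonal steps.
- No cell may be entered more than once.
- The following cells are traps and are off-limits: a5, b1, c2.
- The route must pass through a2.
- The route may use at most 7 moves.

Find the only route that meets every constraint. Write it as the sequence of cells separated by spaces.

The 7-move cap with required stops at a2 leaves no slack for detours.
Route from d1: down 2 to d3, left 2 to b3, up 1 to b2, left 1 to a2, down 1 to a3 — 7 moves in all.
Check: all required cells visited; 7 ≤ 7 moves.

d1 d2 d3 c3 b3 b2 a2 a3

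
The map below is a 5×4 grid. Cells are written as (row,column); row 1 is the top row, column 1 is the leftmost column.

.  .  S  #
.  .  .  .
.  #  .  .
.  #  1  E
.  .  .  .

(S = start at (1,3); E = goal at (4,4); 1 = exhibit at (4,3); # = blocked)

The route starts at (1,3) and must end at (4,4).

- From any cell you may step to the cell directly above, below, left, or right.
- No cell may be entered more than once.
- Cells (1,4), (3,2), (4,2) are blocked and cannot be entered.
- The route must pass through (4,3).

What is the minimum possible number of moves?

Any route passes through (4,3) somewhere between (1,3) and (4,4). Summing Manhattan distances along the two legs ((1,3) → (4,3) → (4,4)) gives a lower bound of 3 + 1 = 4 moves.
A route of 4 moves achieves this: (1,3) → (2,3) → (3,3) → (4,3) → (4,4).
Since 4 matches the lower bound, it is optimal.

4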